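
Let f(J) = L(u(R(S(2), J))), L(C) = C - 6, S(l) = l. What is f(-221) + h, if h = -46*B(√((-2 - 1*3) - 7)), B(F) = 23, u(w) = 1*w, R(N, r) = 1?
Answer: -1063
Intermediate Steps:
u(w) = w
L(C) = -6 + C
f(J) = -5 (f(J) = -6 + 1 = -5)
h = -1058 (h = -46*23 = -1058)
f(-221) + h = -5 - 1058 = -1063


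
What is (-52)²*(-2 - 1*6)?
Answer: -21632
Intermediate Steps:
(-52)²*(-2 - 1*6) = 2704*(-2 - 6) = 2704*(-8) = -21632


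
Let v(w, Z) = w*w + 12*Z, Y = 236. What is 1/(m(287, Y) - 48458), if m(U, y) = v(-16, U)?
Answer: -1/44758 ≈ -2.2342e-5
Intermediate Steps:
v(w, Z) = w² + 12*Z
m(U, y) = 256 + 12*U (m(U, y) = (-16)² + 12*U = 256 + 12*U)
1/(m(287, Y) - 48458) = 1/((256 + 12*287) - 48458) = 1/((256 + 3444) - 48458) = 1/(3700 - 48458) = 1/(-44758) = -1/44758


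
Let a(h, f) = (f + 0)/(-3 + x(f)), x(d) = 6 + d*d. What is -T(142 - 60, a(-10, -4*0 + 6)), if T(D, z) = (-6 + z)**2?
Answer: -5776/169 ≈ -34.177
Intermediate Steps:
x(d) = 6 + d**2
a(h, f) = f/(3 + f**2) (a(h, f) = (f + 0)/(-3 + (6 + f**2)) = f/(3 + f**2))
-T(142 - 60, a(-10, -4*0 + 6)) = -(-6 + (-4*0 + 6)/(3 + (-4*0 + 6)**2))**2 = -(-6 + (0 + 6)/(3 + (0 + 6)**2))**2 = -(-6 + 6/(3 + 6**2))**2 = -(-6 + 6/(3 + 36))**2 = -(-6 + 6/39)**2 = -(-6 + 6*(1/39))**2 = -(-6 + 2/13)**2 = -(-76/13)**2 = -1*5776/169 = -5776/169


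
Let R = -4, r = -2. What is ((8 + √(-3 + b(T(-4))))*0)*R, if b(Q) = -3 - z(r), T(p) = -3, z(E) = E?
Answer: 0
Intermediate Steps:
b(Q) = -1 (b(Q) = -3 - 1*(-2) = -3 + 2 = -1)
((8 + √(-3 + b(T(-4))))*0)*R = ((8 + √(-3 - 1))*0)*(-4) = ((8 + √(-4))*0)*(-4) = ((8 + 2*I)*0)*(-4) = 0*(-4) = 0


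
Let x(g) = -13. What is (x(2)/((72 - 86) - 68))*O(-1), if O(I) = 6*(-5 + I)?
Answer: -234/41 ≈ -5.7073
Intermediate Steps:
O(I) = -30 + 6*I
(x(2)/((72 - 86) - 68))*O(-1) = (-13/((72 - 86) - 68))*(-30 + 6*(-1)) = (-13/(-14 - 68))*(-30 - 6) = (-13/(-82))*(-36) = -1/82*(-13)*(-36) = (13/82)*(-36) = -234/41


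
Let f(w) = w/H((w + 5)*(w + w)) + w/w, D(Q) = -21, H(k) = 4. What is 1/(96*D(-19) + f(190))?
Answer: -2/3935 ≈ -0.00050826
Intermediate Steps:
f(w) = 1 + w/4 (f(w) = w/4 + w/w = w*(¼) + 1 = w/4 + 1 = 1 + w/4)
1/(96*D(-19) + f(190)) = 1/(96*(-21) + (1 + (¼)*190)) = 1/(-2016 + (1 + 95/2)) = 1/(-2016 + 97/2) = 1/(-3935/2) = -2/3935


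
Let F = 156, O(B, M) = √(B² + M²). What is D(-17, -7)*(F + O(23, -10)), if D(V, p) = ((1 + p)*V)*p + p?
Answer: -112476 - 721*√629 ≈ -1.3056e+5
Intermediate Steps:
D(V, p) = p + V*p*(1 + p) (D(V, p) = (V*(1 + p))*p + p = V*p*(1 + p) + p = p + V*p*(1 + p))
D(-17, -7)*(F + O(23, -10)) = (-7*(1 - 17 - 17*(-7)))*(156 + √(23² + (-10)²)) = (-7*(1 - 17 + 119))*(156 + √(529 + 100)) = (-7*103)*(156 + √629) = -721*(156 + √629) = -112476 - 721*√629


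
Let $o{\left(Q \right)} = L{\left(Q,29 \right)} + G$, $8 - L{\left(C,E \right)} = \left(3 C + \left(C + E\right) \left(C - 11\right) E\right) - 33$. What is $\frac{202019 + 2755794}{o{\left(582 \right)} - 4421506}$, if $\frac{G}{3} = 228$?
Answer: $- \frac{2957813}{14540076} \approx -0.20342$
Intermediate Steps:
$G = 684$ ($G = 3 \cdot 228 = 684$)
$L{\left(C,E \right)} = 41 - 3 C - E \left(-11 + C\right) \left(C + E\right)$ ($L{\left(C,E \right)} = 8 - \left(\left(3 C + \left(C + E\right) \left(C - 11\right) E\right) - 33\right) = 8 - \left(\left(3 C + \left(C + E\right) \left(-11 + C\right) E\right) - 33\right) = 8 - \left(\left(3 C + \left(-11 + C\right) \left(C + E\right) E\right) - 33\right) = 8 - \left(\left(3 C + E \left(-11 + C\right) \left(C + E\right)\right) - 33\right) = 8 - \left(-33 + 3 C + E \left(-11 + C\right) \left(C + E\right)\right) = 41 - 3 C - E \left(-11 + C\right) \left(C + E\right)$)
$o{\left(Q \right)} = 9976 - 525 Q - 29 Q^{2}$ ($o{\left(Q \right)} = \left(41 - 3 Q + 11 \cdot 29^{2} - Q 29^{2} - 29 Q^{2} + 11 Q 29\right) + 684 = \left(41 - 3 Q + 11 \cdot 841 - Q 841 - 29 Q^{2} + 319 Q\right) + 684 = \left(41 - 3 Q + 9251 - 841 Q - 29 Q^{2} + 319 Q\right) + 684 = \left(9292 - 525 Q - 29 Q^{2}\right) + 684 = 9976 - 525 Q - 29 Q^{2}$)
$\frac{202019 + 2755794}{o{\left(582 \right)} - 4421506} = \frac{202019 + 2755794}{\left(9976 - 305550 - 29 \cdot 582^{2}\right) - 4421506} = \frac{2957813}{\left(9976 - 305550 - 9822996\right) - 4421506} = \frac{2957813}{-10118570 - 4421506} = \frac{2957813}{-14540076} = 2957813 \left(- \frac{1}{14540076}\right) = - \frac{2957813}{14540076}$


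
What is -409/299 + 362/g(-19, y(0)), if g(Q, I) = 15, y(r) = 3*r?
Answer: 102103/4485 ≈ 22.765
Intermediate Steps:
-409/299 + 362/g(-19, y(0)) = -409/299 + 362/15 = 102103/4485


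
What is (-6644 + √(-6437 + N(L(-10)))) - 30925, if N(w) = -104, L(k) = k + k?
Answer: -37569 + I*√6541 ≈ -37569.0 + 80.876*I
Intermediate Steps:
L(k) = 2*k
(-6644 + √(-6437 + N(L(-10)))) - 30925 = (-6644 + √(-6437 - 104)) - 30925 = (-6644 + √(-6541)) - 30925 = (-6644 + I*√6541) - 30925 = -37569 + I*√6541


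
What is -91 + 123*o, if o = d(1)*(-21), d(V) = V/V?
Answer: -2674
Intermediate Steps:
d(V) = 1
o = -21 (o = 1*(-21) = -21)
-91 + 123*o = -91 + 123*(-21) = -91 - 2583 = -2674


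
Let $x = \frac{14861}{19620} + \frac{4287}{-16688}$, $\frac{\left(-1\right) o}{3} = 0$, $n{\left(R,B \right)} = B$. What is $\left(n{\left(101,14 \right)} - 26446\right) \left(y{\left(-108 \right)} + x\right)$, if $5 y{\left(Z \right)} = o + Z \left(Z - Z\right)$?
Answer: $- \frac{9669476252}{730845} \approx -13231.0$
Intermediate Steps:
$o = 0$ ($o = \left(-3\right) 0 = 0$)
$x = \frac{40972357}{81854640}$ ($x = 14861 \cdot \frac{1}{19620} + 4287 \left(- \frac{1}{16688}\right) = \frac{14861}{19620} - \frac{4287}{16688} = \frac{40972357}{81854640} \approx 0.50055$)
$y{\left(Z \right)} = 0$ ($y{\left(Z \right)} = \frac{0 + Z \left(Z - Z\right)}{5} = \frac{0 + Z 0}{5} = \frac{0 + 0}{5} = \frac{1}{5} \cdot 0 = 0$)
$\left(n{\left(101,14 \right)} - 26446\right) \left(y{\left(-108 \right)} + x\right) = \left(14 - 26446\right) \left(0 + \frac{40972357}{81854640}\right) = \left(14 - 26446\right) \frac{40972357}{81854640} = \left(-26432\right) \frac{40972357}{81854640} = - \frac{9669476252}{730845}$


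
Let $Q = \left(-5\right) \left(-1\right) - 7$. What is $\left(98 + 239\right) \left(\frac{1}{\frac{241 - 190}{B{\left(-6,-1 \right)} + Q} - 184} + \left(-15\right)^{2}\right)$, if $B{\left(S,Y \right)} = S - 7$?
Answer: $\frac{71046340}{937} \approx 75823.0$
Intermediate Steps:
$B{\left(S,Y \right)} = -7 + S$ ($B{\left(S,Y \right)} = S - 7 = -7 + S$)
$Q = -2$ ($Q = 5 - 7 = -2$)
$\left(98 + 239\right) \left(\frac{1}{\frac{241 - 190}{B{\left(-6,-1 \right)} + Q} - 184} + \left(-15\right)^{2}\right) = \left(98 + 239\right) \left(\frac{1}{\frac{241 - 190}{\left(-7 - 6\right) - 2} - 184} + \left(-15\right)^{2}\right) = 337 \left(\frac{1}{\frac{51}{-13 - 2} - 184} + 225\right) = 337 \left(\frac{1}{\frac{51}{-15} - 184} + 225\right) = 337 \left(\frac{1}{51 \left(- \frac{1}{15}\right) - 184} + 225\right) = 337 \left(\frac{1}{- \frac{17}{5} - 184} + 225\right) = 337 \left(\frac{1}{- \frac{937}{5}} + 225\right) = 337 \left(- \frac{5}{937} + 225\right) = 337 \cdot \frac{210820}{937} = \frac{71046340}{937}$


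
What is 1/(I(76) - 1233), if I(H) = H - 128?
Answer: -1/1285 ≈ -0.00077821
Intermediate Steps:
I(H) = -128 + H
1/(I(76) - 1233) = 1/((-128 + 76) - 1233) = 1/(-52 - 1233) = 1/(-1285) = -1/1285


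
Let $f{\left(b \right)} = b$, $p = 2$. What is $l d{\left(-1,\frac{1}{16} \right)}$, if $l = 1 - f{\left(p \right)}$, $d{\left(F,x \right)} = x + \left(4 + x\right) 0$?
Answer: $- \frac{1}{16} \approx -0.0625$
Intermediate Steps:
$d{\left(F,x \right)} = x$ ($d{\left(F,x \right)} = x + 0 = x$)
$l = -1$ ($l = 1 - 2 = -1$)
$l d{\left(-1,\frac{1}{16} \right)} = - \frac{1}{16}$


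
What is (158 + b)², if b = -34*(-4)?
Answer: 86436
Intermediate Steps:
b = 136
(158 + b)² = (158 + 136)² = 294² = 86436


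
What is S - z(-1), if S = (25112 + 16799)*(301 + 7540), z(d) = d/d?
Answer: 328624150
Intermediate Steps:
z(d) = 1
S = 328624151 (S = 41911*7841 = 328624151)
S - z(-1) = 328624151 - 1*1 = 328624151 - 1 = 328624150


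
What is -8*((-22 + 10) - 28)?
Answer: 320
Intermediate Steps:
-8*((-22 + 10) - 28) = -8*(-12 - 28) = -8*(-40) = 320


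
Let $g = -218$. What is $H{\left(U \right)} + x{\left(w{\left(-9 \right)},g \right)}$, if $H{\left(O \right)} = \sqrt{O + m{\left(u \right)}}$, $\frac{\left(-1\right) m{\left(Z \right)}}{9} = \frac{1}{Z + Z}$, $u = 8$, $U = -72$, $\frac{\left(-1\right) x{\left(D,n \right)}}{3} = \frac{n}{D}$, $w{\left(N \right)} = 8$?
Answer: $\frac{327}{4} + \frac{3 i \sqrt{129}}{4} \approx 81.75 + 8.5184 i$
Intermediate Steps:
$x{\left(D,n \right)} = - \frac{3 n}{D}$ ($x{\left(D,n \right)} = - 3 \frac{n}{D} = - \frac{3 n}{D}$)
$m{\left(Z \right)} = - \frac{9}{2 Z}$ ($m{\left(Z \right)} = - \frac{9}{Z + Z} = - \frac{9}{2 Z}$)
$H{\left(O \right)} = \sqrt{- \frac{9}{16} + O}$ ($H{\left(O \right)} = \sqrt{O - \frac{9}{2 \cdot 8}} = \sqrt{O - \frac{9}{16}} = \sqrt{- \frac{9}{16} + O}$)
$H{\left(U \right)} + x{\left(w{\left(-9 \right)},g \right)} = \frac{\sqrt{-9 + 16 \left(-72\right)}}{4} - - \frac{654}{8} = \frac{\sqrt{-9 - 1152}}{4} - \left(-654\right) \frac{1}{8} = \frac{\sqrt{-1161}}{4} + \frac{327}{4} = \frac{3 i \sqrt{129}}{4} + \frac{327}{4} = \frac{327}{4} + \frac{3 i \sqrt{129}}{4}$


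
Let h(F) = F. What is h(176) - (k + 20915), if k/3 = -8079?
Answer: 3498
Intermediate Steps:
k = -24237 (k = 3*(-8079) = -24237)
h(176) - (k + 20915) = 176 - (-24237 + 20915) = 176 - 1*(-3322) = 176 + 3322 = 3498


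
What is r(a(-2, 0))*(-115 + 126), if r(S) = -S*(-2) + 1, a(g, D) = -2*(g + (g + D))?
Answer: 187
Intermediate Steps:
a(g, D) = -4*g - 2*D (a(g, D) = -2*(g + (D + g)) = -2*(D + 2*g) = -4*g - 2*D)
r(S) = 1 + 2*S (r(S) = 2*S + 1 = 1 + 2*S)
r(a(-2, 0))*(-115 + 126) = (1 + 2*(-4*(-2) - 2*0))*(-115 + 126) = (1 + 2*(8 + 0))*11 = (1 + 2*8)*11 = (1 + 16)*11 = 17*11 = 187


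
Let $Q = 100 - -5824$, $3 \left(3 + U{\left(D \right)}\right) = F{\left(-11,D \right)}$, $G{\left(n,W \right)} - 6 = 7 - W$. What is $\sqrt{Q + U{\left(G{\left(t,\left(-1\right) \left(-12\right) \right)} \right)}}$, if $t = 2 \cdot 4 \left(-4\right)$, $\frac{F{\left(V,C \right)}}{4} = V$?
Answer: $\frac{\sqrt{53157}}{3} \approx 76.853$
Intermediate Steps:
$F{\left(V,C \right)} = 4 V$
$t = -32$ ($t = 8 \left(-4\right) = -32$)
$G{\left(n,W \right)} = 13 - W$ ($G{\left(n,W \right)} = 6 - \left(-7 + W\right) = 13 - W$)
$U{\left(D \right)} = - \frac{53}{3}$ ($U{\left(D \right)} = -3 + \frac{4 \left(-11\right)}{3} = -3 + \frac{1}{3} \left(-44\right) = -3 - \frac{44}{3} = - \frac{53}{3}$)
$Q = 5924$ ($Q = 100 + 5824 = 5924$)
$\sqrt{Q + U{\left(G{\left(t,\left(-1\right) \left(-12\right) \right)} \right)}} = \sqrt{5924 - \frac{53}{3}} = \sqrt{\frac{17719}{3}} = \frac{\sqrt{53157}}{3}$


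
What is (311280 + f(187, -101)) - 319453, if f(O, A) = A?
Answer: -8274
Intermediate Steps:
(311280 + f(187, -101)) - 319453 = (311280 - 101) - 319453 = 311179 - 319453 = -8274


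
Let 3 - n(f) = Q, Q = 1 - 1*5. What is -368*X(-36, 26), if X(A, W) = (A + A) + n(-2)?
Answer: 23920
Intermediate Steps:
Q = -4 (Q = 1 - 5 = -4)
n(f) = 7 (n(f) = 3 - 1*(-4) = 3 + 4 = 7)
X(A, W) = 7 + 2*A (X(A, W) = (A + A) + 7 = 2*A + 7 = 7 + 2*A)
-368*X(-36, 26) = -368*(7 + 2*(-36)) = -368*(7 - 72) = -368*(-65) = 23920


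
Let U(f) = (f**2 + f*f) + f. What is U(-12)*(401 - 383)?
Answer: 4968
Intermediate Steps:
U(f) = f + 2*f**2 (U(f) = (f**2 + f**2) + f = 2*f**2 + f = f + 2*f**2)
U(-12)*(401 - 383) = (-12*(1 + 2*(-12)))*(401 - 383) = -12*(1 - 24)*18 = -12*(-23)*18 = 276*18 = 4968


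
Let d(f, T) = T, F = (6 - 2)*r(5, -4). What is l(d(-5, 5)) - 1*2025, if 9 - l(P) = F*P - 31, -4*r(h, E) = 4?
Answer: -1965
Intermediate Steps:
r(h, E) = -1 (r(h, E) = -¼*4 = -1)
F = -4 (F = (6 - 2)*(-1) = 4*(-1) = -4)
l(P) = 40 + 4*P (l(P) = 9 - (-4*P - 31) = 9 - (-31 - 4*P) = 9 + (31 + 4*P) = 40 + 4*P)
l(d(-5, 5)) - 1*2025 = (40 + 4*5) - 1*2025 = (40 + 20) - 2025 = 60 - 2025 = -1965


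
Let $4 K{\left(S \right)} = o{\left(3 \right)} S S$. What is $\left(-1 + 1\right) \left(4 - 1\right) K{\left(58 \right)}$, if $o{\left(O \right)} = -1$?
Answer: $0$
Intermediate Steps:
$K{\left(S \right)} = - \frac{S^{2}}{4}$ ($K{\left(S \right)} = \frac{\left(-1\right) S S}{4} = \frac{\left(-1\right) S^{2}}{4} = - \frac{S^{2}}{4}$)
$\left(-1 + 1\right) \left(4 - 1\right) K{\left(58 \right)} = \left(-1 + 1\right) \left(4 - 1\right) \left(- \frac{58^{2}}{4}\right) = 0 \cdot 3 \left(\left(- \frac{1}{4}\right) 3364\right) = 0 \left(-841\right) = 0$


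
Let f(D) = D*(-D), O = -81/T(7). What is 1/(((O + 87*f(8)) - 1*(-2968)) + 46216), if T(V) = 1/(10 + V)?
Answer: 1/42239 ≈ 2.3675e-5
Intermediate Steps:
O = -1377 (O = -81/(1/(10 + 7)) = -81/(1/17) = -81/1/17 = -81*17 = -1377)
f(D) = -D²
1/(((O + 87*f(8)) - 1*(-2968)) + 46216) = 1/(((-1377 + 87*(-1*8²)) - 1*(-2968)) + 46216) = 1/(((-1377 + 87*(-1*64)) + 2968) + 46216) = 1/(((-1377 + 87*(-64)) + 2968) + 46216) = 1/(((-1377 - 5568) + 2968) + 46216) = 1/((-6945 + 2968) + 46216) = 1/(-3977 + 46216) = 1/42239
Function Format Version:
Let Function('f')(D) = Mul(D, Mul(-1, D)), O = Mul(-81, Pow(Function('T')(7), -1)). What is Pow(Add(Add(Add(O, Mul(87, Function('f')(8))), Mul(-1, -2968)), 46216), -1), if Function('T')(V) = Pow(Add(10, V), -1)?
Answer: Rational(1, 42239) ≈ 2.3675e-5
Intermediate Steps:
O = -1377 (O = Mul(-81, Pow(Pow(Add(10, 7), -1), -1)) = Mul(-81, Pow(Pow(17, -1), -1)) = Mul(-81, Pow(Rational(1, 17), -1)) = Mul(-81, 17) = -1377)
Function('f')(D) = Mul(-1, Pow(D, 2))
Pow(Add(Add(Add(O, Mul(87, Function('f')(8))), Mul(-1, -2968)), 46216), -1) = Pow(Add(Add(Add(-1377, Mul(87, Mul(-1, Pow(8, 2)))), Mul(-1, -2968)), 46216), -1) = Pow(Add(Add(Add(-1377, Mul(87, Mul(-1, 64))), 2968), 46216), -1) = Pow(Add(Add(Add(-1377, Mul(87, -64)), 2968), 46216), -1) = Pow(Add(Add(Add(-1377, -5568), 2968), 46216), -1) = Pow(Add(Add(-6945, 2968), 46216), -1) = Pow(Add(-3977, 46216), -1) = Pow(42239, -1) = Rational(1, 42239)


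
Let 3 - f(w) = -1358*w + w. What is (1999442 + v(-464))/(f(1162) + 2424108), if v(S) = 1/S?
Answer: 71364699/142802960 ≈ 0.49974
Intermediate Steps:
f(w) = 3 + 1357*w (f(w) = 3 - (-1358*w + w) = 3 - (-1357)*w = 3 + 1357*w)
(1999442 + v(-464))/(f(1162) + 2424108) = (1999442 + 1/(-464))/((3 + 1357*1162) + 2424108) = (1999442 - 1/464)/((3 + 1576834) + 2424108) = 927741087/(464*(1576837 + 2424108)) = (927741087/464)/4000945 = (927741087/464)*(1/4000945) = 71364699/142802960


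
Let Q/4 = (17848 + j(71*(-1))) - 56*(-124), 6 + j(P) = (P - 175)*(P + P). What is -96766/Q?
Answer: -48383/119436 ≈ -0.40510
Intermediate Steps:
j(P) = -6 + 2*P*(-175 + P) (j(P) = -6 + (P - 175)*(P + P) = -6 + (-175 + P)*(2*P) = -6 + 2*P*(-175 + P))
Q = 238872 (Q = 4*((17848 + (-6 - 24850*(-1) + 2*(71*(-1))**2)) - 56*(-124)) = 4*((17848 + (-6 - 350*(-71) + 2*(-71)**2)) + 6944) = 4*((17848 + (-6 + 24850 + 2*5041)) + 6944) = 4*((17848 + (-6 + 24850 + 10082)) + 6944) = 4*((17848 + 34926) + 6944) = 4*(52774 + 6944) = 4*59718 = 238872)
-96766/Q = -96766/238872 = -96766*1/238872 = -48383/119436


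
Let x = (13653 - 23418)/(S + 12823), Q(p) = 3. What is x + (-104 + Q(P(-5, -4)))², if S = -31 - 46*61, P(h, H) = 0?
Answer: 101857421/9986 ≈ 10200.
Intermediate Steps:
S = -2837 (S = -31 - 2806 = -2837)
x = -9765/9986 (x = (13653 - 23418)/(-2837 + 12823) = -9765/9986 ≈ -0.97787)
x + (-104 + Q(P(-5, -4)))² = -9765/9986 + (-104 + 3)² = -9765/9986 + (-101)² = -9765/9986 + 10201 = 101857421/9986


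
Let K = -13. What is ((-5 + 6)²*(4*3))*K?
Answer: -156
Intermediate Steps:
((-5 + 6)²*(4*3))*K = ((-5 + 6)²*(4*3))*(-13) = (1²*12)*(-13) = (1*12)*(-13) = 12*(-13) = -156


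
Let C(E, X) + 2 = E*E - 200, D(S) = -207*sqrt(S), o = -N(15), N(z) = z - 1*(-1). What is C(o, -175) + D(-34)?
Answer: 54 - 207*I*sqrt(34) ≈ 54.0 - 1207.0*I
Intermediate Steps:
N(z) = 1 + z (N(z) = z + 1 = 1 + z)
o = -16 (o = -(1 + 15) = -1*16 = -16)
C(E, X) = -202 + E**2 (C(E, X) = -2 + (E*E - 200) = -2 + (E**2 - 200) = -2 + (-200 + E**2) = -202 + E**2)
C(o, -175) + D(-34) = (-202 + (-16)**2) - 207*I*sqrt(34) = (-202 + 256) - 207*I*sqrt(34) = 54 - 207*I*sqrt(34)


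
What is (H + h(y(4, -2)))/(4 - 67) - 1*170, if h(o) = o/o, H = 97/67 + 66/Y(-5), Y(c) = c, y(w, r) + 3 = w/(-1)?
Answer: -3584248/21105 ≈ -169.83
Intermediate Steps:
y(w, r) = -3 - w (y(w, r) = -3 + w/(-1) = -3 + w*(-1) = -3 - w)
H = -3937/335 (H = 97/67 + 66/(-5) = 97*(1/67) + 66*(-1/5) = 97/67 - 66/5 = -3937/335 ≈ -11.752)
h(o) = 1
(H + h(y(4, -2)))/(4 - 67) - 1*170 = (-3937/335 + 1)/(4 - 67) - 1*170 = -3602/335/(-63) - 170 = -3602/335*(-1/63) - 170 = 3602/21105 - 170 = -3584248/21105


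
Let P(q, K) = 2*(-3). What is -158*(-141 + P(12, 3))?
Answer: 23226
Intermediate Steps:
P(q, K) = -6
-158*(-141 + P(12, 3)) = -158*(-141 - 6) = -158*(-147) = 23226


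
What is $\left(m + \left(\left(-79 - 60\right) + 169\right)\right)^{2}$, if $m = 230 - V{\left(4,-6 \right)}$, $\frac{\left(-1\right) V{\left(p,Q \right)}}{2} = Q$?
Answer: $61504$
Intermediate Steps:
$V{\left(p,Q \right)} = - 2 Q$
$m = 218$ ($m = 230 - \left(-2\right) \left(-6\right) = 230 - 12 = 218$)
$\left(m + \left(\left(-79 - 60\right) + 169\right)\right)^{2} = \left(218 + \left(\left(-79 - 60\right) + 169\right)\right)^{2} = \left(218 + \left(-139 + 169\right)\right)^{2} = \left(218 + 30\right)^{2} = 248^{2} = 61504$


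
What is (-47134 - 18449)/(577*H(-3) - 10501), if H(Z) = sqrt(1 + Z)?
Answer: 229562361/36978953 + 12613797*I*sqrt(2)/36978953 ≈ 6.2079 + 0.4824*I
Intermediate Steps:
(-47134 - 18449)/(577*H(-3) - 10501) = (-47134 - 18449)/(577*sqrt(1 - 3) - 10501) = -65583/(577*sqrt(-2) - 10501) = -65583/(577*(I*sqrt(2)) - 10501) = -65583/(577*I*sqrt(2) - 10501) = -65583/(-10501 + 577*I*sqrt(2))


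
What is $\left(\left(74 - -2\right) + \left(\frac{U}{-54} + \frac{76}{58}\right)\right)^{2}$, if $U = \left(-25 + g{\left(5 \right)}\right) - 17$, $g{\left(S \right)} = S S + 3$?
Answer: $\frac{3688983169}{613089} \approx 6017.0$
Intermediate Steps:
$g{\left(S \right)} = 3 + S^{2}$ ($g{\left(S \right)} = S^{2} + 3 = 3 + S^{2}$)
$U = -14$ ($U = \left(-25 + \left(3 + 5^{2}\right)\right) - 17 = \left(-25 + \left(3 + 25\right)\right) - 17 = \left(-25 + 28\right) - 17 = 3 - 17 = -14$)
$\left(\left(74 - -2\right) + \left(\frac{U}{-54} + \frac{76}{58}\right)\right)^{2} = \left(\left(74 - -2\right) + \left(- \frac{14}{-54} + \frac{76}{58}\right)\right)^{2} = \left(\left(74 + 2\right) + \left(\left(-14\right) \left(- \frac{1}{54}\right) + 76 \cdot \frac{1}{58}\right)\right)^{2} = \left(76 + \left(\frac{7}{27} + \frac{38}{29}\right)\right)^{2} = \left(76 + \frac{1229}{783}\right)^{2} = \left(\frac{60737}{783}\right)^{2} = \frac{3688983169}{613089}$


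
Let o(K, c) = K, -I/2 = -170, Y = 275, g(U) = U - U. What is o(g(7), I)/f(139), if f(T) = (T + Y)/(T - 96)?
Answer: 0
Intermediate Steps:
g(U) = 0
I = 340 (I = -2*(-170) = 340)
f(T) = (275 + T)/(-96 + T) (f(T) = (T + 275)/(T - 96) = (275 + T)/(-96 + T))
o(g(7), I)/f(139) = 0/(((275 + 139)/(-96 + 139))) = 0/((414/43)) = 0/(((1/43)*414)) = 0/(414/43) = 0*(43/414) = 0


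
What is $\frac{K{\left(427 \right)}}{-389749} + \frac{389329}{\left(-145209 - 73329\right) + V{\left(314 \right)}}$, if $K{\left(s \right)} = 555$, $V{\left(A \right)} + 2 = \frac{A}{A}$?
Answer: $- \frac{151861877566}{85175356711} \approx -1.7829$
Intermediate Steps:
$V{\left(A \right)} = -1$ ($V{\left(A \right)} = -2 + \frac{A}{A} = -2 + 1 = -1$)
$\frac{K{\left(427 \right)}}{-389749} + \frac{389329}{\left(-145209 - 73329\right) + V{\left(314 \right)}} = \frac{555}{-389749} + \frac{389329}{\left(-145209 - 73329\right) - 1} = 555 \left(- \frac{1}{389749}\right) + \frac{389329}{-218538 - 1} = - \frac{555}{389749} + \frac{389329}{-218539} = - \frac{555}{389749} + 389329 \left(- \frac{1}{218539}\right) = - \frac{555}{389749} - \frac{389329}{218539} = - \frac{151861877566}{85175356711}$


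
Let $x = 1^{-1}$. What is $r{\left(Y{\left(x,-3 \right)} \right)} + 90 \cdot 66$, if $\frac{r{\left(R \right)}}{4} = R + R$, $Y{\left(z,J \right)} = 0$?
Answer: $5940$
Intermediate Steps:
$x = 1$
$r{\left(R \right)} = 8 R$ ($r{\left(R \right)} = 4 \left(R + R\right) = 4 \cdot 2 R = 8 R$)
$r{\left(Y{\left(x,-3 \right)} \right)} + 90 \cdot 66 = 8 \cdot 0 + 90 \cdot 66 = 0 + 5940 = 5940$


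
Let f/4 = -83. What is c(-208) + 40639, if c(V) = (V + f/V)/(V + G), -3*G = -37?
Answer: 1240497035/30524 ≈ 40640.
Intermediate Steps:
f = -332 (f = 4*(-83) = -332)
G = 37/3 (G = -1/3*(-37) = 37/3 ≈ 12.333)
c(V) = (V - 332/V)/(37/3 + V) (c(V) = (V - 332/V)/(V + 37/3) = (V - 332/V)/(37/3 + V))
c(-208) + 40639 = 3*(-332 + (-208)**2)/(-208*(37 + 3*(-208))) + 40639 = 3*(-1/208)*(-332 + 43264)/(37 - 624) + 40639 = 3*(-1/208)*42932/(-587) + 40639 = 3*(-1/208)*(-1/587)*42932 + 40639 = 32199/30524 + 40639 = 1240497035/30524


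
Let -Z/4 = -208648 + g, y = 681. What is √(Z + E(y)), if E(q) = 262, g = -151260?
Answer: √1439894 ≈ 1200.0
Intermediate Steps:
Z = 1439632 (Z = -4*(-208648 - 151260) = -4*(-359908) = 1439632)
√(Z + E(y)) = √(1439632 + 262) = √1439894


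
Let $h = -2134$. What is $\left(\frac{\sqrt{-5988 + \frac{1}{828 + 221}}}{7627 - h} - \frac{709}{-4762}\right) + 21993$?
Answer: $\frac{104731375}{4762} + \frac{i \sqrt{6589200139}}{10239289} \approx 21993.0 + 0.0079277 i$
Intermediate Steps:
$\left(\frac{\sqrt{-5988 + \frac{1}{828 + 221}}}{7627 - h} - \frac{709}{-4762}\right) + 21993 = \left(\frac{\sqrt{-5988 + \frac{1}{828 + 221}}}{7627 - -2134} - \frac{709}{-4762}\right) + 21993 = \left(\frac{\sqrt{-5988 + \frac{1}{1049}}}{7627 + 2134} - - \frac{709}{4762}\right) + 21993 = \left(\frac{\sqrt{-5988 + \frac{1}{1049}}}{9761} + \frac{709}{4762}\right) + 21993 = \left(\sqrt{- \frac{6281411}{1049}} \cdot \frac{1}{9761} + \frac{709}{4762}\right) + 21993 = \left(\frac{i \sqrt{6589200139}}{1049} \cdot \frac{1}{9761} + \frac{709}{4762}\right) + 21993 = \left(\frac{i \sqrt{6589200139}}{10239289} + \frac{709}{4762}\right) + 21993 = \left(\frac{709}{4762} + \frac{i \sqrt{6589200139}}{10239289}\right) + 21993 = \frac{104731375}{4762} + \frac{i \sqrt{6589200139}}{10239289}$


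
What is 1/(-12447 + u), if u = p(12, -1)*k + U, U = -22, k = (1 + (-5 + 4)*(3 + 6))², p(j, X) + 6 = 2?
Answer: -1/12725 ≈ -7.8585e-5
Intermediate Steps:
p(j, X) = -4 (p(j, X) = -6 + 2 = -4)
k = 64 (k = (1 - 1*9)² = (1 - 9)² = (-8)² = 64)
u = -278 (u = -4*64 - 22 = -256 - 22 = -278)
1/(-12447 + u) = 1/(-12447 - 278) = 1/(-12725) = -1/12725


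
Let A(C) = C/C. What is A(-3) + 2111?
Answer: 2112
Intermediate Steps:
A(C) = 1
A(-3) + 2111 = 1 + 2111 = 2112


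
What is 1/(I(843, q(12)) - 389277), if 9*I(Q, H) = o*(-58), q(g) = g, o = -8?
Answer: -9/3503029 ≈ -2.5692e-6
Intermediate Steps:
I(Q, H) = 464/9 (I(Q, H) = (-8*(-58))/9 = (⅑)*464 = 464/9)
1/(I(843, q(12)) - 389277) = 1/(464/9 - 389277) = 1/(-3503029/9) = -9/3503029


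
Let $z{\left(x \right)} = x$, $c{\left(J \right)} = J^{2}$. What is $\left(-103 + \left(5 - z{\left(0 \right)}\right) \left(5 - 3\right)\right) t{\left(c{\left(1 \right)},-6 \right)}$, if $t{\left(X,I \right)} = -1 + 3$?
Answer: $-186$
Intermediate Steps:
$t{\left(X,I \right)} = 2$
$\left(-103 + \left(5 - z{\left(0 \right)}\right) \left(5 - 3\right)\right) t{\left(c{\left(1 \right)},-6 \right)} = \left(-103 + \left(5 - 0\right) \left(5 - 3\right)\right) 2 = \left(-103 + \left(5 + 0\right) 2\right) 2 = \left(-103 + 5 \cdot 2\right) 2 = \left(-103 + 10\right) 2 = \left(-93\right) 2 = -186$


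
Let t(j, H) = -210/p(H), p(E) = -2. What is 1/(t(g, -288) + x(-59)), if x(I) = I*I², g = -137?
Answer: -1/205274 ≈ -4.8715e-6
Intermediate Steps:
x(I) = I³
t(j, H) = 105 (t(j, H) = -210/(-2) = -210*(-½) = 105)
1/(t(g, -288) + x(-59)) = 1/(105 + (-59)³) = 1/(105 - 205379) = 1/(-205274) = -1/205274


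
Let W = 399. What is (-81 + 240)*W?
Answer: 63441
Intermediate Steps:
(-81 + 240)*W = (-81 + 240)*399 = 159*399 = 63441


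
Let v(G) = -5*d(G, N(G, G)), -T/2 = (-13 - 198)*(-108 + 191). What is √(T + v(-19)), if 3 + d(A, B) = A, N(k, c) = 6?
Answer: 24*√61 ≈ 187.45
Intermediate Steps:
T = 35026 (T = -2*(-13 - 198)*(-108 + 191) = -(-422)*83 = -2*(-17513) = 35026)
d(A, B) = -3 + A
v(G) = 15 - 5*G (v(G) = -5*(-3 + G) = 15 - 5*G)
√(T + v(-19)) = √(35026 + (15 - 5*(-19))) = √(35026 + (15 + 95)) = √(35026 + 110) = √35136 = 24*√61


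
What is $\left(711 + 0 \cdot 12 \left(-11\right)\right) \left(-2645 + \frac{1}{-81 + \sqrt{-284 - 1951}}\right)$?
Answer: $- \frac{5513923737}{2932} - \frac{237 i \sqrt{2235}}{2932} \approx -1.8806 \cdot 10^{6} - 3.8214 i$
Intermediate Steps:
$\left(711 + 0 \cdot 12 \left(-11\right)\right) \left(-2645 + \frac{1}{-81 + \sqrt{-284 - 1951}}\right) = \left(711 + 0 \left(-11\right)\right) \left(-2645 + \frac{1}{-81 + \sqrt{-2235}}\right) = \left(711 + 0\right) \left(-2645 + \frac{1}{-81 + i \sqrt{2235}}\right) = 711 \left(-2645 + \frac{1}{-81 + i \sqrt{2235}}\right) = -1880595 + \frac{711}{-81 + i \sqrt{2235}}$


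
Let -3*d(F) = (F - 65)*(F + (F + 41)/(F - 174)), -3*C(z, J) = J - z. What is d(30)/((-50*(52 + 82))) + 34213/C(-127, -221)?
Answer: 29706434239/27207360 ≈ 1091.9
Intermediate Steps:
C(z, J) = -J/3 + z/3 (C(z, J) = -(J - z)/3 = -J/3 + z/3)
d(F) = -(-65 + F)*(F + (41 + F)/(-174 + F))/3 (d(F) = -(F - 65)*(F + (F + 41)/(F - 174))/3 = -(-65 + F)*(F + (41 + F)/(-174 + F))/3)
d(30)/((-50*(52 + 82))) + 34213/C(-127, -221) = ((2665 - 1*30**3 - 11286*30 + 238*30**2)/(3*(-174 + 30)))/((-50*(52 + 82))) + 34213/(-1/3*(-221) + (1/3)*(-127)) = ((1/3)*(2665 - 1*27000 - 338580 + 238*900)/(-144))/((-50*134)) + 34213/(221/3 - 127/3) = ((1/3)*(-1/144)*(2665 - 27000 - 338580 + 214200))/(-6700) + 34213/(94/3) = ((1/3)*(-1/144)*(-148715))*(-1/6700) + 34213*(3/94) = (148715/432)*(-1/6700) + 102639/94 = -29743/578880 + 102639/94 = 29706434239/27207360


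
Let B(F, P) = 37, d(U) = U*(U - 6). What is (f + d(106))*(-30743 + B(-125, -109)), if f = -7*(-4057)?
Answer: -1197503294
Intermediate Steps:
d(U) = U*(-6 + U)
f = 28399
(f + d(106))*(-30743 + B(-125, -109)) = (28399 + 106*(-6 + 106))*(-30743 + 37) = (28399 + 106*100)*(-30706) = (28399 + 10600)*(-30706) = 38999*(-30706) = -1197503294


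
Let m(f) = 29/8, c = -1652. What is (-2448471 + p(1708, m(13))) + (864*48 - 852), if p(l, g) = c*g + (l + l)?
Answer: -4820847/2 ≈ -2.4104e+6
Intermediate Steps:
m(f) = 29/8 (m(f) = 29*(⅛) = 29/8)
p(l, g) = -1652*g + 2*l (p(l, g) = -1652*g + (l + l) = -1652*g + 2*l)
(-2448471 + p(1708, m(13))) + (864*48 - 852) = (-2448471 + (-1652*29/8 + 2*1708)) + (864*48 - 852) = (-2448471 + (-11977/2 + 3416)) + (41472 - 852) = (-2448471 - 5145/2) + 40620 = -4902087/2 + 40620 = -4820847/2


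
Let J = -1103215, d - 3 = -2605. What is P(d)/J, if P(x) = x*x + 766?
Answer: -1354234/220643 ≈ -6.1377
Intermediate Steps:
d = -2602 (d = 3 - 2605 = -2602)
P(x) = 766 + x² (P(x) = x² + 766 = 766 + x²)
P(d)/J = (766 + (-2602)²)/(-1103215) = (766 + 6770404)*(-1/1103215) = 6771170*(-1/1103215) = -1354234/220643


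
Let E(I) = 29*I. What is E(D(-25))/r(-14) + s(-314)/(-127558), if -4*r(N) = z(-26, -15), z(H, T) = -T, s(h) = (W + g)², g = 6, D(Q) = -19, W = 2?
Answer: 140568436/956685 ≈ 146.93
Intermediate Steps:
s(h) = 64 (s(h) = (2 + 6)² = 8² = 64)
r(N) = -15/4 (r(N) = -(-1)*(-15)/4 = -¼*15 = -15/4)
E(D(-25))/r(-14) + s(-314)/(-127558) = (29*(-19))/(-15/4) + 64/(-127558) = -551*(-4/15) + 64*(-1/127558) = 2204/15 - 32/63779 = 140568436/956685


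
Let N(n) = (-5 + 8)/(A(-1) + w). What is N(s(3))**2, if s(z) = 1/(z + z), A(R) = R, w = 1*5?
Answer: 9/16 ≈ 0.56250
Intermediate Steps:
w = 5
s(z) = 1/(2*z)
N(n) = 3/4 (N(n) = (-5 + 8)/(-1 + 5) = 3/4)
N(s(3))**2 = (3/4)**2 = 9/16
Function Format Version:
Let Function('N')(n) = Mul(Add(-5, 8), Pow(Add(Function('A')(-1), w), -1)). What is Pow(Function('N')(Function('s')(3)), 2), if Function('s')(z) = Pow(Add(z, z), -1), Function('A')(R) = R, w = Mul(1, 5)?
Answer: Rational(9, 16) ≈ 0.56250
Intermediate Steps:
w = 5
Function('s')(z) = Mul(Rational(1, 2), Pow(z, -1)) (Function('s')(z) = Pow(Mul(2, z), -1) = Mul(Rational(1, 2), Pow(z, -1)))
Function('N')(n) = Rational(3, 4) (Function('N')(n) = Mul(Add(-5, 8), Pow(Add(-1, 5), -1)) = Mul(3, Pow(4, -1)) = Mul(3, Rational(1, 4)) = Rational(3, 4))
Pow(Function('N')(Function('s')(3)), 2) = Pow(Rational(3, 4), 2) = Rational(9, 16)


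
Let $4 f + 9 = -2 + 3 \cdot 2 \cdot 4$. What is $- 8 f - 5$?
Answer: $-31$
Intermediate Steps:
$f = \frac{13}{4}$ ($f = - \frac{9}{4} + \frac{-2 + 3 \cdot 2 \cdot 4}{4} = - \frac{9}{4} + \frac{-2 + 6 \cdot 4}{4} = - \frac{9}{4} + \frac{-2 + 24}{4} = - \frac{9}{4} + \frac{1}{4} \cdot 22 = - \frac{9}{4} + \frac{11}{2} = \frac{13}{4} \approx 3.25$)
$- 8 f - 5 = \left(-8\right) \frac{13}{4} - 5 = -26 - 5 = -31$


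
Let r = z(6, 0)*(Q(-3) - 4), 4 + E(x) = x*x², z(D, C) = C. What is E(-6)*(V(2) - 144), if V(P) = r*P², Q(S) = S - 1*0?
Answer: 31680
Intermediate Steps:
Q(S) = S (Q(S) = S + 0 = S)
E(x) = -4 + x³ (E(x) = -4 + x*x² = -4 + x³)
r = 0 (r = 0*(-3 - 4) = 0*(-7) = 0)
V(P) = 0 (V(P) = 0*P² = 0)
E(-6)*(V(2) - 144) = (-4 + (-6)³)*(0 - 144) = (-4 - 216)*(-144) = -220*(-144) = 31680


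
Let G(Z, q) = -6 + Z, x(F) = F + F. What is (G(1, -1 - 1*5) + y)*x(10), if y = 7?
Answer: 40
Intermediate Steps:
x(F) = 2*F
(G(1, -1 - 1*5) + y)*x(10) = ((-6 + 1) + 7)*(2*10) = (-5 + 7)*20 = 2*20 = 40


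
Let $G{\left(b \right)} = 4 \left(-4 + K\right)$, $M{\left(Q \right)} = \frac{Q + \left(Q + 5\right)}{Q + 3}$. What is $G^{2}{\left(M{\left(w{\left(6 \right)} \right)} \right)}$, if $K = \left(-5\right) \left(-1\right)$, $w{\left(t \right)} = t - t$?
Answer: $16$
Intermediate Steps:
$w{\left(t \right)} = 0$
$K = 5$
$M{\left(Q \right)} = \frac{5 + 2 Q}{3 + Q}$ ($M{\left(Q \right)} = \frac{Q + \left(5 + Q\right)}{3 + Q} = \frac{5 + 2 Q}{3 + Q}$)
$G{\left(b \right)} = 4$ ($G{\left(b \right)} = 4 \left(-4 + 5\right) = 4 \cdot 1 = 4$)
$G^{2}{\left(M{\left(w{\left(6 \right)} \right)} \right)} = 4^{2} = 16$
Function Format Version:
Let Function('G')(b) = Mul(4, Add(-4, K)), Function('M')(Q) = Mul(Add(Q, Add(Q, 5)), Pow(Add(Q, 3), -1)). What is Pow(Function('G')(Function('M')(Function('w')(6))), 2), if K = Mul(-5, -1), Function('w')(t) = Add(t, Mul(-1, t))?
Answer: 16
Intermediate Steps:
Function('w')(t) = 0
K = 5
Function('M')(Q) = Mul(Pow(Add(3, Q), -1), Add(5, Mul(2, Q))) (Function('M')(Q) = Mul(Add(Q, Add(5, Q)), Pow(Add(3, Q), -1)) = Mul(Add(5, Mul(2, Q)), Pow(Add(3, Q), -1)) = Mul(Pow(Add(3, Q), -1), Add(5, Mul(2, Q))))
Function('G')(b) = 4 (Function('G')(b) = Mul(4, Add(-4, 5)) = Mul(4, 1) = 4)
Pow(Function('G')(Function('M')(Function('w')(6))), 2) = Pow(4, 2) = 16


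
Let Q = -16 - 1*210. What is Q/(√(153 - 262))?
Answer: 226*I*√109/109 ≈ 21.647*I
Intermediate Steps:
Q = -226 (Q = -16 - 210 = -226)
Q/(√(153 - 262)) = -226/√(153 - 262) = -226*(-I*√109/109) = -(-226)*I*√109/109 = 226*I*√109/109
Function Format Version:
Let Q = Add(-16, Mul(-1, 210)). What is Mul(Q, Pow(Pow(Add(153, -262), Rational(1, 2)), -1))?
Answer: Mul(Rational(226, 109), I, Pow(109, Rational(1, 2))) ≈ Mul(21.647, I)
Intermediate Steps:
Q = -226 (Q = Add(-16, -210) = -226)
Mul(Q, Pow(Pow(Add(153, -262), Rational(1, 2)), -1)) = Mul(-226, Pow(Pow(Add(153, -262), Rational(1, 2)), -1)) = Mul(-226, Pow(Pow(-109, Rational(1, 2)), -1)) = Mul(-226, Pow(Mul(I, Pow(109, Rational(1, 2))), -1)) = Mul(-226, Mul(Rational(-1, 109), I, Pow(109, Rational(1, 2)))) = Mul(Rational(226, 109), I, Pow(109, Rational(1, 2)))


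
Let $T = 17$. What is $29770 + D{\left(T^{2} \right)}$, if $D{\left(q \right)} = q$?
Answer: $30059$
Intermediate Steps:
$29770 + D{\left(T^{2} \right)} = 29770 + 17^{2} = 29770 + 289 = 30059$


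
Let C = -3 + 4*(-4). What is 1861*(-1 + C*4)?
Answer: -143297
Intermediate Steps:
C = -19 (C = -3 - 16 = -19)
1861*(-1 + C*4) = 1861*(-1 - 19*4) = 1861*(-1 - 76) = 1861*(-77) = -143297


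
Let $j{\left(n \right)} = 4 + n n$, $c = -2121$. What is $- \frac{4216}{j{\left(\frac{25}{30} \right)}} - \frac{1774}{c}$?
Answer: $- \frac{321617090}{358449} \approx -897.25$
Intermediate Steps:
$j{\left(n \right)} = 4 + n^{2}$
$- \frac{4216}{j{\left(\frac{25}{30} \right)}} - \frac{1774}{c} = - \frac{4216}{4 + \left(\frac{25}{30}\right)^{2}} - \frac{1774}{-2121} = - \frac{4216}{4 + \left(25 \cdot \frac{1}{30}\right)^{2}} - - \frac{1774}{2121} = - \frac{4216}{4 + \left(\frac{5}{6}\right)^{2}} + \frac{1774}{2121} = - \frac{4216}{4 + \frac{25}{36}} + \frac{1774}{2121} = - \frac{4216}{\frac{169}{36}} + \frac{1774}{2121} = \left(-4216\right) \frac{36}{169} + \frac{1774}{2121} = - \frac{151776}{169} + \frac{1774}{2121} = - \frac{321617090}{358449}$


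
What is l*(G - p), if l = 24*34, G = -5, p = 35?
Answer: -32640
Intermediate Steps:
l = 816
l*(G - p) = 816*(-5 - 1*35) = 816*(-5 - 35) = 816*(-40) = -32640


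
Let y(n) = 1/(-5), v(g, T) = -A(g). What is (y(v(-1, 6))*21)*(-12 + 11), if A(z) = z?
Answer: 21/5 ≈ 4.2000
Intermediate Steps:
v(g, T) = -g
y(n) = -⅕
(y(v(-1, 6))*21)*(-12 + 11) = (-⅕*21)*(-12 + 11) = -21/5*(-1) = 21/5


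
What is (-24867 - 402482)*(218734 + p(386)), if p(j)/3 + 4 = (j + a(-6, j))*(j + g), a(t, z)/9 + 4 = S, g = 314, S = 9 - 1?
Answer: -472187311778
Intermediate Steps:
S = 8
a(t, z) = 36 (a(t, z) = -36 + 9*8 = -36 + 72 = 36)
p(j) = -12 + 3*(36 + j)*(314 + j) (p(j) = -12 + 3*((j + 36)*(j + 314)) = -12 + 3*((36 + j)*(314 + j)) = -12 + 3*(36 + j)*(314 + j))
(-24867 - 402482)*(218734 + p(386)) = (-24867 - 402482)*(218734 + (33900 + 3*386² + 1050*386)) = -427349*(218734 + (33900 + 3*148996 + 405300)) = -427349*(218734 + (33900 + 446988 + 405300)) = -427349*(218734 + 886188) = -427349*1104922 = -472187311778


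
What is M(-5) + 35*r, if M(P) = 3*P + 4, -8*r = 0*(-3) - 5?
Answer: 87/8 ≈ 10.875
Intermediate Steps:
r = 5/8 (r = -(0*(-3) - 5)/8 = -(0 - 5)/8 = -⅛*(-5) = 5/8 ≈ 0.62500)
M(P) = 4 + 3*P
M(-5) + 35*r = (4 + 3*(-5)) + 35*(5/8) = (4 - 15) + 175/8 = -11 + 175/8 = 87/8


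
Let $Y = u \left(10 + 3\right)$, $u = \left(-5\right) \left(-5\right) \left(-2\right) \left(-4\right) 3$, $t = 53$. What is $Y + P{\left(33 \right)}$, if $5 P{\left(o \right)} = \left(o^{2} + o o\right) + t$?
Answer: $\frac{41231}{5} \approx 8246.2$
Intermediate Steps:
$u = 600$ ($u = 25 \cdot 8 \cdot 3 = 25 \cdot 24 = 600$)
$P{\left(o \right)} = \frac{53}{5} + \frac{2 o^{2}}{5}$ ($P{\left(o \right)} = \frac{\left(o^{2} + o o\right) + 53}{5} = \frac{\left(o^{2} + o^{2}\right) + 53}{5} = \frac{2 o^{2} + 53}{5} = \frac{53 + 2 o^{2}}{5} = \frac{53}{5} + \frac{2 o^{2}}{5}$)
$Y = 7800$ ($Y = 600 \left(10 + 3\right) = 600 \cdot 13 = 7800$)
$Y + P{\left(33 \right)} = 7800 + \left(\frac{53}{5} + \frac{2 \cdot 33^{2}}{5}\right) = 7800 + \left(\frac{53}{5} + \frac{2}{5} \cdot 1089\right) = 7800 + \left(\frac{53}{5} + \frac{2178}{5}\right) = 7800 + \frac{2231}{5} = \frac{41231}{5}$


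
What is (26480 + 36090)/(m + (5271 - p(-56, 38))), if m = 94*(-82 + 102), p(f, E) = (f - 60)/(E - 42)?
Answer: 31285/3561 ≈ 8.7854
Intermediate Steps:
p(f, E) = (-60 + f)/(-42 + E)
m = 1880 (m = 94*20 = 1880)
(26480 + 36090)/(m + (5271 - p(-56, 38))) = (26480 + 36090)/(1880 + (5271 - (-60 - 56)/(-42 + 38))) = 62570/(1880 + (5271 - (-116)/(-4))) = 62570/(1880 + (5271 - (-1)*(-116)/4)) = 62570/(1880 + (5271 - 1*29)) = 62570/(1880 + (5271 - 29)) = 62570/(1880 + 5242) = 62570/7122 = 62570*(1/7122) = 31285/3561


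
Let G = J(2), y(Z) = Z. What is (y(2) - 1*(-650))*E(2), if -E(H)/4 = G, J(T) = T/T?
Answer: -2608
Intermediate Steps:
J(T) = 1
G = 1
E(H) = -4 (E(H) = -4*1 = -4)
(y(2) - 1*(-650))*E(2) = (2 - 1*(-650))*(-4) = (2 + 650)*(-4) = 652*(-4) = -2608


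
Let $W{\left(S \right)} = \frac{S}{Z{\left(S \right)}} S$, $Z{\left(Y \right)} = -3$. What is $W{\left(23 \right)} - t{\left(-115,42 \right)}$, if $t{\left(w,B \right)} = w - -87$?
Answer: $- \frac{445}{3} \approx -148.33$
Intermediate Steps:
$t{\left(w,B \right)} = 87 + w$ ($t{\left(w,B \right)} = w + 87 = 87 + w$)
$W{\left(S \right)} = - \frac{S^{2}}{3}$ ($W{\left(S \right)} = \frac{S}{-3} S = S \left(- \frac{1}{3}\right) S = - \frac{S}{3} S = - \frac{S^{2}}{3}$)
$W{\left(23 \right)} - t{\left(-115,42 \right)} = - \frac{23^{2}}{3} - \left(87 - 115\right) = \left(- \frac{1}{3}\right) 529 - -28 = - \frac{529}{3} + 28 = - \frac{445}{3}$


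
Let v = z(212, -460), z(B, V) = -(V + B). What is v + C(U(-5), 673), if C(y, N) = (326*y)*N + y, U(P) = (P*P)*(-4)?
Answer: -21939652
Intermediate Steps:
U(P) = -4*P**2 (U(P) = P**2*(-4) = -4*P**2)
C(y, N) = y + 326*N*y (C(y, N) = 326*N*y + y = y + 326*N*y)
z(B, V) = -B - V (z(B, V) = -(B + V) = -B - V)
v = 248 (v = -1*212 - 1*(-460) = -212 + 460 = 248)
v + C(U(-5), 673) = 248 + (-4*(-5)**2)*(1 + 326*673) = 248 + (-4*25)*(1 + 219398) = 248 - 100*219399 = 248 - 21939900 = -21939652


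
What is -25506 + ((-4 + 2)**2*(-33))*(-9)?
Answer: -24318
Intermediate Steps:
-25506 + ((-4 + 2)**2*(-33))*(-9) = -25506 + ((-2)**2*(-33))*(-9) = -25506 + (4*(-33))*(-9) = -25506 - 132*(-9) = -25506 + 1188 = -24318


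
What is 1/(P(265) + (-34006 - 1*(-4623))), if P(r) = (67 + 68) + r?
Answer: -1/28983 ≈ -3.4503e-5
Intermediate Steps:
P(r) = 135 + r
1/(P(265) + (-34006 - 1*(-4623))) = 1/((135 + 265) + (-34006 - 1*(-4623))) = 1/(400 + (-34006 + 4623)) = 1/(400 - 29383) = 1/(-28983) = -1/28983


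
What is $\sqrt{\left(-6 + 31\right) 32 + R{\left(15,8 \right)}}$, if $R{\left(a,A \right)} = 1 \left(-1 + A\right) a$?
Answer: $\sqrt{905} \approx 30.083$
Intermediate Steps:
$R{\left(a,A \right)} = a \left(-1 + A\right)$ ($R{\left(a,A \right)} = \left(-1 + A\right) a = a \left(-1 + A\right)$)
$\sqrt{\left(-6 + 31\right) 32 + R{\left(15,8 \right)}} = \sqrt{\left(-6 + 31\right) 32 + 15 \left(-1 + 8\right)} = \sqrt{25 \cdot 32 + 15 \cdot 7} = \sqrt{800 + 105} = \sqrt{905}$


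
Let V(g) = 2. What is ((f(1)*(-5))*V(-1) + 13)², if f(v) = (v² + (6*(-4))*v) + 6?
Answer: 33489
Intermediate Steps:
f(v) = 6 + v² - 24*v (f(v) = (v² - 24*v) + 6 = 6 + v² - 24*v)
((f(1)*(-5))*V(-1) + 13)² = (((6 + 1² - 24*1)*(-5))*2 + 13)² = (((6 + 1 - 24)*(-5))*2 + 13)² = (-17*(-5)*2 + 13)² = (85*2 + 13)² = (170 + 13)² = 183² = 33489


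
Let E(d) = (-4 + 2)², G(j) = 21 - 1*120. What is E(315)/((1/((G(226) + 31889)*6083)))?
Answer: 773514280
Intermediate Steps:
G(j) = -99 (G(j) = 21 - 120 = -99)
E(d) = 4 (E(d) = (-2)² = 4)
E(315)/((1/((G(226) + 31889)*6083))) = 4/((1/((-99 + 31889)*6083))) = 4/(((1/6083)/31790)) = 4/(((1/31790)*(1/6083))) = 4/(1/193378570) = 4*193378570 = 773514280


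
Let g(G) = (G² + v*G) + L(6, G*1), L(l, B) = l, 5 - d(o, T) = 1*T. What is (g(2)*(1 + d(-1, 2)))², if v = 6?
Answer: 7744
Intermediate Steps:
d(o, T) = 5 - T
g(G) = 6 + G² + 6*G (g(G) = (G² + 6*G) + 6 = 6 + G² + 6*G)
(g(2)*(1 + d(-1, 2)))² = ((6 + 2² + 6*2)*(1 + (5 - 1*2)))² = ((6 + 4 + 12)*(1 + (5 - 2)))² = (22*(1 + 3))² = (22*4)² = 88² = 7744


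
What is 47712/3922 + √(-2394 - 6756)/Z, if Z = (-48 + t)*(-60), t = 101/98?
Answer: 23856/1961 + 49*I*√366/27618 ≈ 12.165 + 0.033943*I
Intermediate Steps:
t = 101/98 (t = 101*(1/98) = 101/98 ≈ 1.0306)
Z = 138090/49 (Z = (-48 + 101/98)*(-60) = -4603/98*(-60) = 138090/49 ≈ 2818.2)
47712/3922 + √(-2394 - 6756)/Z = 47712/3922 + √(-2394 - 6756)/(138090/49) = 47712*(1/3922) + √(-9150)*(49/138090) = 23856/1961 + (5*I*√366)*(49/138090) = 23856/1961 + 49*I*√366/27618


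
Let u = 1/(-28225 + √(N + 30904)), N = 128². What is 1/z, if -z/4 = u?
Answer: 28225/4 - √11822/2 ≈ 7001.9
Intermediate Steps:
N = 16384
u = 1/(-28225 + 2*√11822) (u = 1/(-28225 + √(16384 + 30904)) = 1/(-28225 + √47288) = 1/(-28225 + 2*√11822) ≈ -3.5705e-5)
z = 112900/796603337 + 8*√11822/796603337 (z = -4*(-28225/796603337 - 2*√11822/796603337) = 112900/796603337 + 8*√11822/796603337 ≈ 0.00014282)
1/z = 1/(112900/796603337 + 8*√11822/796603337)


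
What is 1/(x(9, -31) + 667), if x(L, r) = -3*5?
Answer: 1/652 ≈ 0.0015337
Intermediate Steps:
x(L, r) = -15
1/(x(9, -31) + 667) = 1/(-15 + 667) = 1/652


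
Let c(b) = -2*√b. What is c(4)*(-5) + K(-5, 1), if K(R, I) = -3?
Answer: 17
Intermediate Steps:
c(4)*(-5) + K(-5, 1) = -2*√4*(-5) - 3 = -2*2*(-5) - 3 = -4*(-5) - 3 = 20 - 3 = 17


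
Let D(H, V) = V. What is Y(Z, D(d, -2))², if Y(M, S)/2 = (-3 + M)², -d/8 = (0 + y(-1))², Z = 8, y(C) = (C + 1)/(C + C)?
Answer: 2500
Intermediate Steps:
y(C) = (1 + C)/(2*C) (y(C) = (1 + C)/((2*C)) = (1 + C)*(1/(2*C)) = (1 + C)/(2*C))
d = 0 (d = -8*(0 + (½)*(1 - 1)/(-1))² = -8*(0 + (½)*(-1)*0)² = -8*(0 + 0)² = -8*0² = -8*0 = 0)
Y(M, S) = 2*(-3 + M)²
Y(Z, D(d, -2))² = (2*(-3 + 8)²)² = (2*5²)² = (2*25)² = 50² = 2500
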